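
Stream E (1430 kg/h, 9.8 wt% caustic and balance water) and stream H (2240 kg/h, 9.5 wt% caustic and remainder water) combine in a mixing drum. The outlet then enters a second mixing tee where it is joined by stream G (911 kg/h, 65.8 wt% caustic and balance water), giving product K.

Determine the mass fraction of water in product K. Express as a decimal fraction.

Overall, product flow = 4581 kg/h.
water in = 1430×0.902 + 2240×0.905 + 911×0.342 = 3628.6 kg/h.
water fraction in K = 0.7921.

0.7921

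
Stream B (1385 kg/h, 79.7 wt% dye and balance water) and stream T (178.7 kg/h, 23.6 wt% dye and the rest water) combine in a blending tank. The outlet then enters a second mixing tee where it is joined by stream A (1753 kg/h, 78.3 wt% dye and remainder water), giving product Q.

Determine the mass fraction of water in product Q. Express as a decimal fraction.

Overall, product flow = 3316.7 kg/h.
water in = 1385×0.203 + 178.7×0.764 + 1753×0.217 = 798.08 kg/h.
water fraction in Q = 0.2406.

0.2406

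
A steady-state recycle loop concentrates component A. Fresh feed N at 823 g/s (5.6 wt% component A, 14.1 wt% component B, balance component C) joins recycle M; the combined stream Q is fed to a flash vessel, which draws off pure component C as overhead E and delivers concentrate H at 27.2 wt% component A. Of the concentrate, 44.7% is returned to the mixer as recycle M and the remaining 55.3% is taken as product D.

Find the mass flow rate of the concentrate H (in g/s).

306.4 g/s

Overall component A balance (none leaves overhead): component A in fresh feed = component A in product, i.e. 823×0.056 = (1−0.447)·H·0.272.
H = 46.088/(0.272×0.553) = 306.4 g/s.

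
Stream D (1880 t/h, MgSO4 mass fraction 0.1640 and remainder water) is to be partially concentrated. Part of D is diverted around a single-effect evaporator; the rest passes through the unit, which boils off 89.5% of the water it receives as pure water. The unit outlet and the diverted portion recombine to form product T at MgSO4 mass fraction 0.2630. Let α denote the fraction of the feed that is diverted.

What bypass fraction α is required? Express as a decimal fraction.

All 1880×0.164 = 308.32 t/h of MgSO4 reaches T, so T = 308.32/0.263 = 1172.3 t/h and vapour = 707.68 t/h.
The evaporator receives (1−α)·1880 of feed at 0.836 water and removes 0.895 of that water:
0.895×0.836×(1−α)×1880 = 707.68
(1−α) = 707.68/1406.7 = 0.5031;  α = 0.4969.

0.497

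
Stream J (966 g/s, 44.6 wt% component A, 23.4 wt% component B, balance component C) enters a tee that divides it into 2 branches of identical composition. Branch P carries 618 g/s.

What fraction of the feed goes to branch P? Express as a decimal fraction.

Fraction to P = 618/966 = 0.6398.

0.640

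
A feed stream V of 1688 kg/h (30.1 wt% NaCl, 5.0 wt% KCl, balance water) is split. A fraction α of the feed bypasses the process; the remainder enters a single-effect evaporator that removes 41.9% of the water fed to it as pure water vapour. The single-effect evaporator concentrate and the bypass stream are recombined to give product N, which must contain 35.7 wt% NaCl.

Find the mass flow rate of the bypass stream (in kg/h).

714.3 kg/h

All 1688×0.301 = 508.09 kg/h of NaCl reaches N, so N = 508.09/0.357 = 1423.2 kg/h and vapour = 264.78 kg/h.
The evaporator receives (1−α)·1688 of feed at 0.649 water and removes 0.419 of that water:
0.419×0.649×(1−α)×1688 = 264.78
(1−α) = 264.78/459.02 = 0.5768;  α = 0.4232.
Bypass flow = 0.4232×1688 = 714.28 kg/h.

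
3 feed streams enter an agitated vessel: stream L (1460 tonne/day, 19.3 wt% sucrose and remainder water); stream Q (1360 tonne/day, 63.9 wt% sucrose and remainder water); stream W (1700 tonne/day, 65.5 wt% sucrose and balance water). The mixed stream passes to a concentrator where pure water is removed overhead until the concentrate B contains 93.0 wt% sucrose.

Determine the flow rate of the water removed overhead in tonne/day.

2085 tonne/day

sucrose entering = 1460×0.193 + 1360×0.639 + 1700×0.655 = 2264.3 tonne/day.
All sucrose reports to B, so B = 2264.3/0.930 = 2434.8 tonne/day.
Total feed = 4520 tonne/day; overhead = 4520 − 2434.8 = 2085.2 tonne/day.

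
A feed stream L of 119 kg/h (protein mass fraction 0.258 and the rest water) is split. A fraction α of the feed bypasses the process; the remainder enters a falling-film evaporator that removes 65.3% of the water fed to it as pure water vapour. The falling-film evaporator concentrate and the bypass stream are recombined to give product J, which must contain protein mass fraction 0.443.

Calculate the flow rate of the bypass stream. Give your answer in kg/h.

16.44 kg/h

All 119×0.258 = 30.702 kg/h of protein reaches J, so J = 30.702/0.443 = 69.305 kg/h and vapour = 49.695 kg/h.
The evaporator receives (1−α)·119 of feed at 0.742 water and removes 0.653 of that water:
0.653×0.742×(1−α)×119 = 49.695
(1−α) = 49.695/57.659 = 0.8619;  α = 0.1381.
Bypass flow = 0.1381×119 = 16.435 kg/h.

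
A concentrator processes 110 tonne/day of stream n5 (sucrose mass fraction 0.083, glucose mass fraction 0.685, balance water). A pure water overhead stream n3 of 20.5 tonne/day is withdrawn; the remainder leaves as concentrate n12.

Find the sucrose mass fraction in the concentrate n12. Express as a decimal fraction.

0.102

sucrose is not removed: 110×0.083 = 9.13 tonne/day of sucrose enters n12.
Concentrate = 110 − 20.5 = 89.5 tonne/day.
Mass fraction = 9.13/89.5 = 0.102.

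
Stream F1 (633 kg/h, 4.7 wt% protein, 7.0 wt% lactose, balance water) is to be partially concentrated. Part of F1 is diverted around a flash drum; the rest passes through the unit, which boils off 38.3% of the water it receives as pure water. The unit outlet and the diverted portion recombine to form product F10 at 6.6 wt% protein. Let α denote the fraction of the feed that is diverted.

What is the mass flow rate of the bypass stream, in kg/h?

94.17 kg/h

All 633×0.047 = 29.751 kg/h of protein reaches F10, so F10 = 29.751/0.066 = 450.77 kg/h and vapour = 182.23 kg/h.
The evaporator receives (1−α)·633 of feed at 0.883 water and removes 0.383 of that water:
0.383×0.883×(1−α)×633 = 182.23
(1−α) = 182.23/214.07 = 0.8512;  α = 0.1488.
Bypass flow = 0.1488×633 = 94.167 kg/h.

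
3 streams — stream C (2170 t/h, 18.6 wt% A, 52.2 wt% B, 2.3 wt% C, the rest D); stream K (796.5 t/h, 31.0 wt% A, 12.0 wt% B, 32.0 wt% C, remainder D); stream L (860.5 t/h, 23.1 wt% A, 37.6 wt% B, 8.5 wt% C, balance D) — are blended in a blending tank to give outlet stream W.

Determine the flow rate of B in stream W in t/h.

1552 t/h

B out = B in = 2170×0.522 + 796.5×0.120 + 860.5×0.376 = 1551.9 t/h.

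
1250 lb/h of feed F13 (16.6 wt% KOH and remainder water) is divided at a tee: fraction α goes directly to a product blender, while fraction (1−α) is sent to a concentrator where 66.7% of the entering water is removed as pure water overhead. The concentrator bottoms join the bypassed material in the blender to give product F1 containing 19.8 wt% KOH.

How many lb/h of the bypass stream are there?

886.8 lb/h

All 1250×0.166 = 207.5 lb/h of KOH reaches F1, so F1 = 207.5/0.198 = 1048 lb/h and vapour = 202.02 lb/h.
The evaporator receives (1−α)·1250 of feed at 0.834 water and removes 0.667 of that water:
0.667×0.834×(1−α)×1250 = 202.02
(1−α) = 202.02/695.35 = 0.2905;  α = 0.7095.
Bypass flow = 0.7095×1250 = 886.84 lb/h.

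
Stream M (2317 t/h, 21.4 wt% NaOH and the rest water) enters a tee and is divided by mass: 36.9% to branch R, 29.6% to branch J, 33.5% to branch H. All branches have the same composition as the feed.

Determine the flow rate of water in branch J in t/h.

539.1 t/h

Branch J total = 0.296×2317 = 685.83 t/h.
water in J = 0.786×685.83 = 539.06 t/h.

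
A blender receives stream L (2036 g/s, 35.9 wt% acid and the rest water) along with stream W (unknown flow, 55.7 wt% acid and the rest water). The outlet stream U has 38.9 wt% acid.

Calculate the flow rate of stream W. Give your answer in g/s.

363.6 g/s

Let W be the unknown flow. Total out = 2036 + W.
acid balance: 730.92 + 0.557·W = 0.389·(2036 + W)
(0.557 − 0.389)·W = 0.389×2036 − 730.92 = 61.08
W = 61.08 / 0.168 = 363.57 g/s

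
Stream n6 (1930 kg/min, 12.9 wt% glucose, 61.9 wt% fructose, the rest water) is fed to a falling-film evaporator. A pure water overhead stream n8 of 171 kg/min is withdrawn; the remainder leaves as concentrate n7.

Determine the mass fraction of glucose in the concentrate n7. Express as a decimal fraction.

0.142

glucose is not removed: 1930×0.129 = 248.97 kg/min of glucose enters n7.
Concentrate = 1930 − 171 = 1759 kg/min.
Mass fraction = 248.97/1759 = 0.142.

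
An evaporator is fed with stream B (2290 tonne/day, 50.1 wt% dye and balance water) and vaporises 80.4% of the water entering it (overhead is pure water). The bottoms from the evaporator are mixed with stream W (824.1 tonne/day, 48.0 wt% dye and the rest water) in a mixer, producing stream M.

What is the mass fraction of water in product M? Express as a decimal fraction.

0.297

Vapour removed = 0.804×0.499×2290 = 918.74 tonne/day; concentrate = 1371.3 tonne/day.
water reaching the mixer = 223.97 (from concentrate) + 824.1×0.520 = 652.5 tonne/day.
Product flow = 1371.3 + 824.1 = 2195.4 tonne/day; water fraction = 0.297.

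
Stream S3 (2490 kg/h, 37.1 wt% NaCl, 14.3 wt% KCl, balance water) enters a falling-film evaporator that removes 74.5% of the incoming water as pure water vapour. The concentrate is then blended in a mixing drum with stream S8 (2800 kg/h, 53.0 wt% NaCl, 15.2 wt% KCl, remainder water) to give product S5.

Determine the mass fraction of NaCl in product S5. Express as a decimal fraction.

Vapour removed = 0.745×0.486×2490 = 901.55 kg/h; concentrate = 1588.4 kg/h.
NaCl reaching the mixer = 923.79 (from concentrate) + 2800×0.530 = 2407.8 kg/h.
Product flow = 1588.4 + 2800 = 4388.4 kg/h; NaCl fraction = 0.549.

0.549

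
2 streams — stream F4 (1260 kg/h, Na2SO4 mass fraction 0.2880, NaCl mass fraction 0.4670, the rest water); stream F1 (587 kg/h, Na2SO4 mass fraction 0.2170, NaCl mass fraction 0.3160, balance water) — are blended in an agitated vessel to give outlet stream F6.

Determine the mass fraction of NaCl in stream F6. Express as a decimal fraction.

0.4190

Total flow out = 1260 + 587 = 1847 kg/h.
NaCl in = 1260×0.467 + 587×0.316 = 773.91 kg/h.
NaCl mass fraction in F6 = 773.91/1847 = 0.4190.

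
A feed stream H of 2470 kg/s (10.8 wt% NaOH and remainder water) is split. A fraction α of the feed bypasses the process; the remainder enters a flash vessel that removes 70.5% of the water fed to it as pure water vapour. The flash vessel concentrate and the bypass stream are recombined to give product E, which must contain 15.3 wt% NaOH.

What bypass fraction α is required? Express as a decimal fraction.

0.532

All 2470×0.108 = 266.76 kg/s of NaOH reaches E, so E = 266.76/0.153 = 1743.5 kg/s and vapour = 726.47 kg/s.
The evaporator receives (1−α)·2470 of feed at 0.892 water and removes 0.705 of that water:
0.705×0.892×(1−α)×2470 = 726.47
(1−α) = 726.47/1553.3 = 0.4677;  α = 0.5323.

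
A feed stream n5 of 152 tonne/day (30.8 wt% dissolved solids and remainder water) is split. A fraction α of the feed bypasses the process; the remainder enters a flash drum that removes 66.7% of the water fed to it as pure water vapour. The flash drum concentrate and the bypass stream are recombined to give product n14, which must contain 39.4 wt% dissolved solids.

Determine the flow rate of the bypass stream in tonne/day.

80.12 tonne/day

All 152×0.308 = 46.816 tonne/day of dissolved solids reaches n14, so n14 = 46.816/0.394 = 118.82 tonne/day and vapour = 33.178 tonne/day.
The evaporator receives (1−α)·152 of feed at 0.692 water and removes 0.667 of that water:
0.667×0.692×(1−α)×152 = 33.178
(1−α) = 33.178/70.158 = 0.4729;  α = 0.5271.
Bypass flow = 0.5271×152 = 80.119 tonne/day.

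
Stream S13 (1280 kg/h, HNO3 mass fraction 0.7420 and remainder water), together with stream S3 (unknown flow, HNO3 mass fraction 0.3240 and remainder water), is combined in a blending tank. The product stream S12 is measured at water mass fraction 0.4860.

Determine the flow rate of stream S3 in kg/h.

Let S3 be the unknown flow. Total out = 1280 + S3.
water balance: 330.24 + 0.676·S3 = 0.486·(1280 + S3)
(0.676 − 0.486)·S3 = 0.486×1280 − 330.24 = 291.84
S3 = 291.84 / 0.190 = 1536 kg/h

1536 kg/h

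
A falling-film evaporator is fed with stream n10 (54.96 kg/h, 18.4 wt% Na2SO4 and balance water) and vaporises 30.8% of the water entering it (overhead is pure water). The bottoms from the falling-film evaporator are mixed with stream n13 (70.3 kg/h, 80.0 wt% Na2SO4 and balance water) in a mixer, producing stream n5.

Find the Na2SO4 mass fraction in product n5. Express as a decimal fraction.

0.595

Vapour removed = 0.308×0.816×54.96 = 13.813 kg/h; concentrate = 41.147 kg/h.
Na2SO4 reaching the mixer = 10.113 (from concentrate) + 70.3×0.800 = 66.353 kg/h.
Product flow = 41.147 + 70.3 = 111.45 kg/h; Na2SO4 fraction = 0.595.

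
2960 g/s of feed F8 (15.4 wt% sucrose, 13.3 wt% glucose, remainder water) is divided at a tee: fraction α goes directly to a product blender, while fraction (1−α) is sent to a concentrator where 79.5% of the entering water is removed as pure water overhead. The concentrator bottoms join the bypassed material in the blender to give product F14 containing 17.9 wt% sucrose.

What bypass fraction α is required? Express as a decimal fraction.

All 2960×0.154 = 455.84 g/s of sucrose reaches F14, so F14 = 455.84/0.179 = 2546.6 g/s and vapour = 413.41 g/s.
The evaporator receives (1−α)·2960 of feed at 0.713 water and removes 0.795 of that water:
0.795×0.713×(1−α)×2960 = 413.41
(1−α) = 413.41/1677.8 = 0.2464;  α = 0.7536.

0.754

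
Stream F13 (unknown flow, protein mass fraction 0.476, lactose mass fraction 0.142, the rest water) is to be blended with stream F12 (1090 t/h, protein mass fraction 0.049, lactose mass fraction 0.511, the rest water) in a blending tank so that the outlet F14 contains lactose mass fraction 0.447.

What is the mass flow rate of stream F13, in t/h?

228.7 t/h

Let F13 be the unknown flow. Total out = 1090 + F13.
lactose balance: 556.99 + 0.142·F13 = 0.447·(1090 + F13)
(0.142 − 0.447)·F13 = 0.447×1090 − 556.99 = -69.76
F13 = -69.76 / -0.305 = 228.72 t/h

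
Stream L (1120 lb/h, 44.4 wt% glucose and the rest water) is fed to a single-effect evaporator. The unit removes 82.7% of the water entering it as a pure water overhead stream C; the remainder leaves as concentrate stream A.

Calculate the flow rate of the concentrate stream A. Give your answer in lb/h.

water entering = 1120×0.556 = 622.72 lb/h; overhead removed = 0.827×622.72 = 514.99 lb/h.
Concentrate = 1120 − 514.99 = 605.01 lb/h.

605 lb/h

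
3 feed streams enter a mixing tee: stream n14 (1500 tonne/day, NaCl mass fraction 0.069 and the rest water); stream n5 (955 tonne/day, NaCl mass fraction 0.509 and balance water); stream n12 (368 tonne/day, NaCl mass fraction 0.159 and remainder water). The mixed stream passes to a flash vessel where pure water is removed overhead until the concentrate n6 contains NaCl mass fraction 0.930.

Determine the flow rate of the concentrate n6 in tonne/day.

696.9 tonne/day

NaCl entering = 1500×0.069 + 955×0.509 + 368×0.159 = 648.11 tonne/day.
All NaCl reports to n6, so n6 = 648.11/0.930 = 696.89 tonne/day.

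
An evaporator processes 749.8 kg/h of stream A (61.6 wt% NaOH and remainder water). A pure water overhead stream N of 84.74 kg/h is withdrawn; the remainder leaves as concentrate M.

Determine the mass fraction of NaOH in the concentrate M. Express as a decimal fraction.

NaOH is not removed: 749.8×0.616 = 461.88 kg/h of NaOH enters M.
Concentrate = 749.8 − 84.74 = 665.06 kg/h.
Mass fraction = 461.88/665.06 = 0.694.

0.694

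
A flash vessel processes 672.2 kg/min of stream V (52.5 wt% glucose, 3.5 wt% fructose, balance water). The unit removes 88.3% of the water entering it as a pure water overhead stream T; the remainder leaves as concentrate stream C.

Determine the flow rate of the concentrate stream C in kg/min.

water entering = 672.2×0.440 = 295.77 kg/min; overhead removed = 0.883×295.77 = 261.16 kg/min.
Concentrate = 672.2 − 261.16 = 411.04 kg/min.

411 kg/min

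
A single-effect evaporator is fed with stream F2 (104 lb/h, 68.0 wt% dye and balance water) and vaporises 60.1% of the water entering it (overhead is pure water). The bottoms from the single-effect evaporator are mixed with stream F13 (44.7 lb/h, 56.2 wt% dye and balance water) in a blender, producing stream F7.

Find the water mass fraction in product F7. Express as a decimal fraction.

0.255

Vapour removed = 0.601×0.320×104 = 20.001 lb/h; concentrate = 83.999 lb/h.
water reaching the mixer = 13.279 (from concentrate) + 44.7×0.438 = 32.857 lb/h.
Product flow = 83.999 + 44.7 = 128.7 lb/h; water fraction = 0.255.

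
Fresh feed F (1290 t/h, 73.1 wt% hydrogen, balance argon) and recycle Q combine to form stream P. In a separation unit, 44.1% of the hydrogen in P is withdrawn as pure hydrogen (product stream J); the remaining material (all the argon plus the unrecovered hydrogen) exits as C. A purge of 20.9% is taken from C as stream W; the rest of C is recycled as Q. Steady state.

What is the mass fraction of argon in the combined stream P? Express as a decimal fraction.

0.4955

argon enters only via F and leaves only via the purge: 1290×0.269 = 0.209×(argon in C), and the separation unit passes all argon, so argon in P = argon in C = 1660.3 t/h.
hydrogen in P: m_A = 1290×0.731 + (1−0.209)·(1−0.441)·m_A, so m_A = 942.99/0.5578 = 1690.5 t/h.
P = 1690.5 + 1660.3 = 3350.8 t/h.
argon fraction in P = 1660.3/3350.8 = 0.4955.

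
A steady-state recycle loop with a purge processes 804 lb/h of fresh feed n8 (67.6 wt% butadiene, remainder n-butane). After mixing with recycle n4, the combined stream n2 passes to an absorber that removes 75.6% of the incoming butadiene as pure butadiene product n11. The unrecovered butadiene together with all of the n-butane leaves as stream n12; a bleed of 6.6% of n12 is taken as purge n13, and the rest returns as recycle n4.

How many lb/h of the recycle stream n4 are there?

n-butane enters only via n8 and leaves only via the purge: 804×0.324 = 0.066×(n-butane in n12), and the absorber passes all n-butane, so n-butane in n2 = n-butane in n12 = 3946.9 lb/h.
butadiene in n2: m_A = 804×0.676 + (1−0.066)·(1−0.756)·m_A, so m_A = 543.5/0.7721 = 703.93 lb/h.
n12 = (1−0.756)×703.93 + 3946.9 = 4118.7 lb/h.
Recycle n4 = (1−0.066)×4118.7 = 3846.8 lb/h.

3847 lb/h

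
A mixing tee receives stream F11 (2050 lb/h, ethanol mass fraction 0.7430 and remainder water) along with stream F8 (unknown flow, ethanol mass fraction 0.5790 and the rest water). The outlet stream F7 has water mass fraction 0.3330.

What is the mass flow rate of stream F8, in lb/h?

Let F8 be the unknown flow. Total out = 2050 + F8.
water balance: 526.85 + 0.421·F8 = 0.333·(2050 + F8)
(0.421 − 0.333)·F8 = 0.333×2050 − 526.85 = 155.8
F8 = 155.8 / 0.088 = 1770.5 lb/h

1770 lb/h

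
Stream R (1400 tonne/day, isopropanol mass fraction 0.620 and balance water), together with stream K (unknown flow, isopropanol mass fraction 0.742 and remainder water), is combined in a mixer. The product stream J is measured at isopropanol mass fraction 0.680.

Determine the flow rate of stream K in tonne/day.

Let K be the unknown flow. Total out = 1400 + K.
isopropanol balance: 868 + 0.742·K = 0.680·(1400 + K)
(0.742 − 0.680)·K = 0.680×1400 − 868 = 84
K = 84 / 0.062 = 1354.8 tonne/day

1355 tonne/day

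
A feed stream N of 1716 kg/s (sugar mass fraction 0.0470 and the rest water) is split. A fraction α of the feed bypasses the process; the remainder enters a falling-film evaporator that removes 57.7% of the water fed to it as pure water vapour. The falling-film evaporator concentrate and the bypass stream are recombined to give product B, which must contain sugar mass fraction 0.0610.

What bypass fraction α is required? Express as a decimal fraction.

All 1716×0.047 = 80.652 kg/s of sugar reaches B, so B = 80.652/0.061 = 1322.2 kg/s and vapour = 393.84 kg/s.
The evaporator receives (1−α)·1716 of feed at 0.953 water and removes 0.577 of that water:
0.577×0.953×(1−α)×1716 = 393.84
(1−α) = 393.84/943.6 = 0.4174;  α = 0.5826.

0.583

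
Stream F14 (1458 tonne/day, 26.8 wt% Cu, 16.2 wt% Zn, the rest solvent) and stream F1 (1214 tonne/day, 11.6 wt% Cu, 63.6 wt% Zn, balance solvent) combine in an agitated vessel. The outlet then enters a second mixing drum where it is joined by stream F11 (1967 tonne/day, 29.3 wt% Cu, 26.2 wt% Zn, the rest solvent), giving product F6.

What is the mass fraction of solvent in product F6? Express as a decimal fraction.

Overall, product flow = 4639 tonne/day.
solvent in = 1458×0.570 + 1214×0.248 + 1967×0.445 = 2007.4 tonne/day.
solvent fraction in F6 = 0.4327.

0.4327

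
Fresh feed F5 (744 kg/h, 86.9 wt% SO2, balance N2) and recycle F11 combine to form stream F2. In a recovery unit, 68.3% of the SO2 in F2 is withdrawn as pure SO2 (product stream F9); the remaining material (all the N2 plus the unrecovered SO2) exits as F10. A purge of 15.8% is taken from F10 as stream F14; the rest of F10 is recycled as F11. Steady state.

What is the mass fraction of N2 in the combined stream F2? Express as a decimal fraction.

0.412

N2 enters only via F5 and leaves only via the purge: 744×0.131 = 0.158×(N2 in F10), and the recovery unit passes all N2, so N2 in F2 = N2 in F10 = 616.86 kg/h.
SO2 in F2: m_A = 744×0.869 + (1−0.158)·(1−0.683)·m_A, so m_A = 646.54/0.7331 = 881.94 kg/h.
F2 = 881.94 + 616.86 = 1498.8 kg/h.
N2 fraction in F2 = 616.86/1498.8 = 0.412.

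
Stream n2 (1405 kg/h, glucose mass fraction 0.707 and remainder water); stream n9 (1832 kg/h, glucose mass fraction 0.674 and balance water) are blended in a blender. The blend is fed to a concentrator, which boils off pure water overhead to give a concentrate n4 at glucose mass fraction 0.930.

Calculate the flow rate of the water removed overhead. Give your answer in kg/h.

glucose entering = 1405×0.707 + 1832×0.674 = 2228.1 kg/h.
All glucose reports to n4, so n4 = 2228.1/0.930 = 2395.8 kg/h.
Total feed = 3237 kg/h; overhead = 3237 − 2395.8 = 841.19 kg/h.

841.2 kg/h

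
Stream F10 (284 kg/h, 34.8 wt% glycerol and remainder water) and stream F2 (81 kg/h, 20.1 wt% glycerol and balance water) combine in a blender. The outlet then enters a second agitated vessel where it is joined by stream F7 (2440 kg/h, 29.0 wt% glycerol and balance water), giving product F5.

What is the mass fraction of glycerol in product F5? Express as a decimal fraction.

Overall, product flow = 2805 kg/h.
glycerol in = 284×0.348 + 81×0.201 + 2440×0.290 = 822.71 kg/h.
glycerol fraction in F5 = 0.293.

0.293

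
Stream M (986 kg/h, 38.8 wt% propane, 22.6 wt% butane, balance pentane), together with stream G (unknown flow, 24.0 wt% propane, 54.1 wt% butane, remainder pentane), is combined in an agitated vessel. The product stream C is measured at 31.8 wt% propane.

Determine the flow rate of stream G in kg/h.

884.9 kg/h

Let G be the unknown flow. Total out = 986 + G.
propane balance: 382.57 + 0.240·G = 0.318·(986 + G)
(0.240 − 0.318)·G = 0.318×986 − 382.57 = -69.02
G = -69.02 / -0.078 = 884.87 kg/h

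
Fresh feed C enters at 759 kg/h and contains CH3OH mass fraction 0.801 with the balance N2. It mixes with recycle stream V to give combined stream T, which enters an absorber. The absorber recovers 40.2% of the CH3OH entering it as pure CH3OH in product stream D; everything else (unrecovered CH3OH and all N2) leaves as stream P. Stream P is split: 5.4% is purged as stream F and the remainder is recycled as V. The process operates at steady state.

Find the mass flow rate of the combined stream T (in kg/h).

4197 kg/h

N2 enters only via C and leaves only via the purge: 759×0.199 = 0.054×(N2 in P), and the absorber passes all N2, so N2 in T = N2 in P = 2797.1 kg/h.
CH3OH in T: m_A = 759×0.801 + (1−0.054)·(1−0.402)·m_A, so m_A = 607.96/0.4343 = 1399.9 kg/h.
T = 1399.9 + 2797.1 = 4196.9 kg/h.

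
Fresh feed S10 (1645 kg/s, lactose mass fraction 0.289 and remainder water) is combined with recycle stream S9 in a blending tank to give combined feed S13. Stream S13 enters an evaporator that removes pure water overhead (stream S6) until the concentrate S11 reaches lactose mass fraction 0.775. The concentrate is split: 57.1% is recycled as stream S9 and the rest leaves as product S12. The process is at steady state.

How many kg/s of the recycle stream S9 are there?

816.5 kg/s

Overall lactose balance (none leaves overhead): lactose in fresh feed = lactose in product, i.e. 1645×0.289 = (1−0.571)·S11·0.775.
S11 = 475.4/(0.775×0.429) = 1429.9 kg/s.
Recycle S9 = 0.571×1429.9 = 816.47 kg/s.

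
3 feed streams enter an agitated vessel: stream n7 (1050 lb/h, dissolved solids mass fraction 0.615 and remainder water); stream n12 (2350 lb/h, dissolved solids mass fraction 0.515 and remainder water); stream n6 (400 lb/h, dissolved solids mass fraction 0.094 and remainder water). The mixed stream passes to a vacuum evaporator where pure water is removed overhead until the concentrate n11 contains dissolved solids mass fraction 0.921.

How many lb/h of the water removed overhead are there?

dissolved solids entering = 1050×0.615 + 2350×0.515 + 400×0.094 = 1893.6 lb/h.
All dissolved solids reports to n11, so n11 = 1893.6/0.921 = 2056 lb/h.
Total feed = 3800 lb/h; overhead = 3800 − 2056 = 1744 lb/h.

1744 lb/h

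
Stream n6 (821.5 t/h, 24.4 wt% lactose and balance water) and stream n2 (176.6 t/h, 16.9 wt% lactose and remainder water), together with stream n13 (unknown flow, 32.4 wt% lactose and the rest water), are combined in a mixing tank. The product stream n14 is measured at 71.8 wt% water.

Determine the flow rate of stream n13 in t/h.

1218 t/h

Let n13 be the unknown flow. Total out = 998.1 + n13.
water balance: 767.81 + 0.676·n13 = 0.718·(998.1 + n13)
(0.676 − 0.718)·n13 = 0.718×998.1 − 767.81 = -51.173
n13 = -51.173 / -0.042 = 1218.4 t/h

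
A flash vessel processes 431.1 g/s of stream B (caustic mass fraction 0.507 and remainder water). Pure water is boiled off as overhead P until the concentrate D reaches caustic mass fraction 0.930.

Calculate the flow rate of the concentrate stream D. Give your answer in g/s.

caustic is conserved: 431.1×0.507 = 218.57 g/s all reports to the concentrate.
Concentrate = 218.57/(target fraction) = 235.02 g/s.

235 g/s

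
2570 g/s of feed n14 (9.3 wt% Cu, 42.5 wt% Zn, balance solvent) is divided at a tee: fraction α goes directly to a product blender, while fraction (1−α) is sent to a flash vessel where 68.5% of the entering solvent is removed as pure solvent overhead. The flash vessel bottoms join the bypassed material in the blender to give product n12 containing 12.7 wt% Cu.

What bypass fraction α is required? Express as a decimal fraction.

0.189

All 2570×0.093 = 239.01 g/s of Cu reaches n12, so n12 = 239.01/0.127 = 1882 g/s and vapour = 688.03 g/s.
The evaporator receives (1−α)·2570 of feed at 0.482 solvent and removes 0.685 of that solvent:
0.685×0.482×(1−α)×2570 = 688.03
(1−α) = 688.03/848.54 = 0.8108;  α = 0.1892.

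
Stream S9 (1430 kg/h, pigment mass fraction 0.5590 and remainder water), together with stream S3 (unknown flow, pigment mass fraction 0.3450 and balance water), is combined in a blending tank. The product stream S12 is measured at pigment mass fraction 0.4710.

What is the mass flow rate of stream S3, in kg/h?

Let S3 be the unknown flow. Total out = 1430 + S3.
pigment balance: 799.37 + 0.345·S3 = 0.471·(1430 + S3)
(0.345 − 0.471)·S3 = 0.471×1430 − 799.37 = -125.84
S3 = -125.84 / -0.126 = 998.73 kg/h

998.7 kg/h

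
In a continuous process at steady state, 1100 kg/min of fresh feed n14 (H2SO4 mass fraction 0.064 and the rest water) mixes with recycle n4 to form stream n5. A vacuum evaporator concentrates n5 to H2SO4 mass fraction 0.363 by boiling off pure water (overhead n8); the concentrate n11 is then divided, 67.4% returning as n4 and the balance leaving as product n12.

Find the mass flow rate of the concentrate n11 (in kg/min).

Overall H2SO4 balance (none leaves overhead): H2SO4 in fresh feed = H2SO4 in product, i.e. 1100×0.064 = (1−0.674)·n11·0.363.
n11 = 70.4/(0.363×0.326) = 594.91 kg/min.

594.9 kg/min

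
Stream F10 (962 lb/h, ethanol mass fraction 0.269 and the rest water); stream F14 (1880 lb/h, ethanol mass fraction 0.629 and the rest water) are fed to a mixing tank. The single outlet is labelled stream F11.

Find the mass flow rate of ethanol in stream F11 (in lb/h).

ethanol out = ethanol in = 962×0.269 + 1880×0.629 = 1441.3 lb/h.

1441 lb/h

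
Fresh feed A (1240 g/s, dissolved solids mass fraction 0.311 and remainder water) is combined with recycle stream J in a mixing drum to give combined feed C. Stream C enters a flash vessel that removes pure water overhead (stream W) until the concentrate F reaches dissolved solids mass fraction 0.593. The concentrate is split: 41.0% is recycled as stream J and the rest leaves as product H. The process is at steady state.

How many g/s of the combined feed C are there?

Overall dissolved solids balance (none leaves overhead): dissolved solids in fresh feed = dissolved solids in product, i.e. 1240×0.311 = (1−0.410)·F·0.593.
F = 385.64/(0.593×0.590) = 1102.2 g/s.
Recycle J = 0.410×1102.2 = 451.92 g/s.
Combined feed C = 1240 + 451.92 = 1691.9 g/s.

1692 g/s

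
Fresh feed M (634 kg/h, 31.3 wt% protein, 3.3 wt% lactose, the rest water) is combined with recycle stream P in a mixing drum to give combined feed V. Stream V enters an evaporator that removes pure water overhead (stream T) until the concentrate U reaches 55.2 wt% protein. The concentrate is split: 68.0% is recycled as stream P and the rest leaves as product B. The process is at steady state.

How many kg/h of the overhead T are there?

274.5 kg/h

Overall protein balance (none leaves overhead): protein in fresh feed = protein in product, i.e. 634×0.313 = (1−0.680)·U·0.552.
U = 198.44/(0.552×0.320) = 1123.4 kg/h.
Recycle P = 0.680×1123.4 = 763.93 kg/h.
Combined feed V = 634 + 763.93 = 1397.9 kg/h.
Overhead T = V − U = 1397.9 − 1123.4 = 274.5 kg/h.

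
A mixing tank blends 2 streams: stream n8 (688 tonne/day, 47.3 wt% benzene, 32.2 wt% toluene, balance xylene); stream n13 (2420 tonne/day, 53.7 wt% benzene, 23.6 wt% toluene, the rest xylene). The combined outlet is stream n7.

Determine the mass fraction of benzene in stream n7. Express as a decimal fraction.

Total flow out = 688 + 2420 = 3108 tonne/day.
benzene in = 688×0.473 + 2420×0.537 = 1625 tonne/day.
benzene mass fraction in n7 = 1625/3108 = 0.5228.

0.5228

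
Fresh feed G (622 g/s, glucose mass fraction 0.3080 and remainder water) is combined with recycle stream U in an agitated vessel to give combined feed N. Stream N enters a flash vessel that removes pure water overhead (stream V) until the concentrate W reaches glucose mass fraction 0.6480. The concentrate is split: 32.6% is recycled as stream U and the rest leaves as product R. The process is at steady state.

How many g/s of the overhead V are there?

326.4 g/s

Overall glucose balance (none leaves overhead): glucose in fresh feed = glucose in product, i.e. 622×0.308 = (1−0.326)·W·0.648.
W = 191.58/(0.648×0.674) = 438.64 g/s.
Recycle U = 0.326×438.64 = 143 g/s.
Combined feed N = 622 + 143 = 765 g/s.
Overhead V = N − W = 765 − 438.64 = 326.36 g/s.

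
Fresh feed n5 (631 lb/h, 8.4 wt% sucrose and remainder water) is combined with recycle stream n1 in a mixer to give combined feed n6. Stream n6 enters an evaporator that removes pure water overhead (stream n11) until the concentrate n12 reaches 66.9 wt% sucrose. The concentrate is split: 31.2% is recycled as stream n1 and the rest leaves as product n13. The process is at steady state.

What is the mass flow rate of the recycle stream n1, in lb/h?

Overall sucrose balance (none leaves overhead): sucrose in fresh feed = sucrose in product, i.e. 631×0.084 = (1−0.312)·n12·0.669.
n12 = 53.004/(0.669×0.688) = 115.16 lb/h.
Recycle n1 = 0.312×115.16 = 35.929 lb/h.

35.93 lb/h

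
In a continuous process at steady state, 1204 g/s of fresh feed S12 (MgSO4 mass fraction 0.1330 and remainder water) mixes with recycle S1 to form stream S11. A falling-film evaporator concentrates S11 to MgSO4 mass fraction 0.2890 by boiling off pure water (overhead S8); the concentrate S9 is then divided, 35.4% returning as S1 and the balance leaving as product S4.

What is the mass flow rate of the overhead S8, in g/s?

Overall MgSO4 balance (none leaves overhead): MgSO4 in fresh feed = MgSO4 in product, i.e. 1204×0.133 = (1−0.354)·S9·0.289.
S9 = 160.13/(0.289×0.646) = 857.72 g/s.
Recycle S1 = 0.354×857.72 = 303.63 g/s.
Combined feed S11 = 1204 + 303.63 = 1507.6 g/s.
Overhead S8 = S11 − S9 = 1507.6 − 857.72 = 649.91 g/s.

649.9 g/s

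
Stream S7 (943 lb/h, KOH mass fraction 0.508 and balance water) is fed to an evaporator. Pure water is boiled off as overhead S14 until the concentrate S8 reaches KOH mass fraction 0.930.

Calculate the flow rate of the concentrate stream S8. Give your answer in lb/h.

KOH is conserved: 943×0.508 = 479.04 lb/h all reports to the concentrate.
Concentrate = 479.04/(target fraction) = 515.1 lb/h.

515.1 lb/h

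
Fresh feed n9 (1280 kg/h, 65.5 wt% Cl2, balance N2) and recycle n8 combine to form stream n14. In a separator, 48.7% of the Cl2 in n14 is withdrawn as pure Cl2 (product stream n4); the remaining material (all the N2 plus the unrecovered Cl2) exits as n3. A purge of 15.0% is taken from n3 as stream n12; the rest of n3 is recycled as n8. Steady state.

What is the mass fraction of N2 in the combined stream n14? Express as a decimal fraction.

0.664

N2 enters only via n9 and leaves only via the purge: 1280×0.345 = 0.150×(N2 in n3), and the separator passes all N2, so N2 in n14 = N2 in n3 = 2944 kg/h.
Cl2 in n14: m_A = 1280×0.655 + (1−0.150)·(1−0.487)·m_A, so m_A = 838.4/0.5639 = 1486.7 kg/h.
n14 = 1486.7 + 2944 = 4430.7 kg/h.
N2 fraction in n14 = 2944/4430.7 = 0.664.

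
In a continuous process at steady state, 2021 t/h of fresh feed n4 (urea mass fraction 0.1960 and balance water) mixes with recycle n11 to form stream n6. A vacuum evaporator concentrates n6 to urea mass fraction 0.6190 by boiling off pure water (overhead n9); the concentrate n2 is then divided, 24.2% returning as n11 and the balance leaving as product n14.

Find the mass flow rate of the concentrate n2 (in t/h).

844.2 t/h

Overall urea balance (none leaves overhead): urea in fresh feed = urea in product, i.e. 2021×0.196 = (1−0.242)·n2·0.619.
n2 = 396.12/(0.619×0.758) = 844.23 t/h.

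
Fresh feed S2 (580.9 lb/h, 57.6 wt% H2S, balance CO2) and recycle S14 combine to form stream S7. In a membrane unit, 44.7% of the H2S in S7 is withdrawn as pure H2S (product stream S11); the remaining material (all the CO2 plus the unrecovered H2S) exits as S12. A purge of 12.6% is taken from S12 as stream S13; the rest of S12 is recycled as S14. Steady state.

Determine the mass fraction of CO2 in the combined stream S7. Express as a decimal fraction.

0.7512

CO2 enters only via S2 and leaves only via the purge: 580.9×0.424 = 0.126×(CO2 in S12), and the membrane unit passes all CO2, so CO2 in S7 = CO2 in S12 = 1954.8 lb/h.
H2S in S7: m_A = 580.9×0.576 + (1−0.126)·(1−0.447)·m_A, so m_A = 334.6/0.5167 = 647.6 lb/h.
S7 = 647.6 + 1954.8 = 2602.4 lb/h.
CO2 fraction in S7 = 1954.8/2602.4 = 0.7512.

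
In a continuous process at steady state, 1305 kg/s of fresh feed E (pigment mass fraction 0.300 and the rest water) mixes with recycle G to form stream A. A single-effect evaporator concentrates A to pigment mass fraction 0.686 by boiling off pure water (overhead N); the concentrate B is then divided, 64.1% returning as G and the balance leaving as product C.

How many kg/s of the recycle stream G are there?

1019 kg/s

Overall pigment balance (none leaves overhead): pigment in fresh feed = pigment in product, i.e. 1305×0.300 = (1−0.641)·B·0.686.
B = 391.5/(0.686×0.359) = 1589.7 kg/s.
Recycle G = 0.641×1589.7 = 1019 kg/s.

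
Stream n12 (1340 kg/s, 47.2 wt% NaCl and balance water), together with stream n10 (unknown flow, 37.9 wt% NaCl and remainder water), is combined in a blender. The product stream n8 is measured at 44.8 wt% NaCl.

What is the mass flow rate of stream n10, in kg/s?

466.1 kg/s

Let n10 be the unknown flow. Total out = 1340 + n10.
NaCl balance: 632.48 + 0.379·n10 = 0.448·(1340 + n10)
(0.379 − 0.448)·n10 = 0.448×1340 − 632.48 = -32.16
n10 = -32.16 / -0.069 = 466.09 kg/s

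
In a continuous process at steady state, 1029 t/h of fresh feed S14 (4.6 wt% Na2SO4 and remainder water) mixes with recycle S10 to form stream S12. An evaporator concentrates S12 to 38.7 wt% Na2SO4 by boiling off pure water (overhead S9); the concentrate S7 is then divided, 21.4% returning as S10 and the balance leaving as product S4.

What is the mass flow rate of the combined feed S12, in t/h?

1062 t/h

Overall Na2SO4 balance (none leaves overhead): Na2SO4 in fresh feed = Na2SO4 in product, i.e. 1029×0.046 = (1−0.214)·S7·0.387.
S7 = 47.334/(0.387×0.786) = 155.61 t/h.
Recycle S10 = 0.214×155.61 = 33.301 t/h.
Combined feed S12 = 1029 + 33.301 = 1062.3 t/h.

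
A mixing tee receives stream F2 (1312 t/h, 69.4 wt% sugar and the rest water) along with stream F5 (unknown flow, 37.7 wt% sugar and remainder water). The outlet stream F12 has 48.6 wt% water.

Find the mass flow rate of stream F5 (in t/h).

1724 t/h

Let F5 be the unknown flow. Total out = 1312 + F5.
water balance: 401.47 + 0.623·F5 = 0.486·(1312 + F5)
(0.623 − 0.486)·F5 = 0.486×1312 − 401.47 = 236.16
F5 = 236.16 / 0.137 = 1723.8 t/h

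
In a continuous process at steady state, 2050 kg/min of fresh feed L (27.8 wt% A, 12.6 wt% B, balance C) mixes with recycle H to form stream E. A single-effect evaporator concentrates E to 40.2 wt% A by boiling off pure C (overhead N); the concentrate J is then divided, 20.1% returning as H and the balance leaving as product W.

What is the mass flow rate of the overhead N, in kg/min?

632.3 kg/min

Overall A balance (none leaves overhead): A in fresh feed = A in product, i.e. 2050×0.278 = (1−0.201)·J·0.402.
J = 569.9/(0.402×0.799) = 1774.3 kg/min.
Recycle H = 0.201×1774.3 = 356.63 kg/min.
Combined feed E = 2050 + 356.63 = 2406.6 kg/min.
Overhead N = E − J = 2406.6 − 1774.3 = 632.34 kg/min.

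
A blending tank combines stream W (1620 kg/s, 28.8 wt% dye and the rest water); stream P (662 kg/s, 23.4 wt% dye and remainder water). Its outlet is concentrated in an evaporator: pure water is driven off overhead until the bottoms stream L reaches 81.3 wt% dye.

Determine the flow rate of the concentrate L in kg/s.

764.4 kg/s

dye entering = 1620×0.288 + 662×0.234 = 621.47 kg/s.
All dye reports to L, so L = 621.47/0.813 = 764.41 kg/s.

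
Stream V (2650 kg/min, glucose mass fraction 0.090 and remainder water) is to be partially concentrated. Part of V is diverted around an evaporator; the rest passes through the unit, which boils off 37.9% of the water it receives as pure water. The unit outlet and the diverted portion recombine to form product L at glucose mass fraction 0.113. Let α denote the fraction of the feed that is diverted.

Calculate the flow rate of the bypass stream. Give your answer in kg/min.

1086 kg/min

All 2650×0.090 = 238.5 kg/min of glucose reaches L, so L = 238.5/0.113 = 2110.6 kg/min and vapour = 539.38 kg/min.
The evaporator receives (1−α)·2650 of feed at 0.910 water and removes 0.379 of that water:
0.379×0.910×(1−α)×2650 = 539.38
(1−α) = 539.38/913.96 = 0.5902;  α = 0.4098.
Bypass flow = 0.4098×2650 = 1086.1 kg/min.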